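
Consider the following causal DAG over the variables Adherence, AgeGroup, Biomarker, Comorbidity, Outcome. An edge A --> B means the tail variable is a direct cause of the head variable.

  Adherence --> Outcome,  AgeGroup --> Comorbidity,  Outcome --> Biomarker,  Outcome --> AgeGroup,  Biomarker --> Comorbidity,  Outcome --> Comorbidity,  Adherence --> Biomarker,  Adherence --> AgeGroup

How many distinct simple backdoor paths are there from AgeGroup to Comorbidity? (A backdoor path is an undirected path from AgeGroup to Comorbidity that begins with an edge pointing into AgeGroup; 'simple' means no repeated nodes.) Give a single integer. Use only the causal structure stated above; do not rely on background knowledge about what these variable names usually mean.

A backdoor path from AgeGroup to Comorbidity is any simple undirected path whose first edge points into AgeGroup (i.e. leaves AgeGroup via a parent).
Parents of AgeGroup: {Adherence, Outcome}.
Enumerating:
  P1: AgeGroup <- Adherence -> Outcome -> Biomarker -> Comorbidity
  P2: AgeGroup <- Adherence -> Outcome -> Comorbidity
  P3: AgeGroup <- Adherence -> Biomarker <- Outcome -> Comorbidity
  P4: AgeGroup <- Adherence -> Biomarker -> Comorbidity
  P5: AgeGroup <- Outcome <- Adherence -> Biomarker -> Comorbidity
  P6: AgeGroup <- Outcome -> Biomarker -> Comorbidity
  P7: AgeGroup <- Outcome -> Comorbidity
That exhausts the simple backdoor paths. Count: 7.

7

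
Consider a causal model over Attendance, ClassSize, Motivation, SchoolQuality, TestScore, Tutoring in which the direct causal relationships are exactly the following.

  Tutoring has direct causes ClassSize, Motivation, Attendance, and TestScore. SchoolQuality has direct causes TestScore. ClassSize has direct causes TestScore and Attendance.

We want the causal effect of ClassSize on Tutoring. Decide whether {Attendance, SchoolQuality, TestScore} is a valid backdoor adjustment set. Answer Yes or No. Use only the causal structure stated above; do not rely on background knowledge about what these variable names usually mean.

Yes

Backdoor paths from ClassSize to Tutoring (paths whose first edge points into ClassSize):
  P1: ClassSize <- Attendance -> Tutoring
  P2: ClassSize <- TestScore -> Tutoring
Condition 1 (no descendant of ClassSize in the set): holds — descendants of ClassSize are {Tutoring}; none are in {Attendance, SchoolQuality, TestScore}.
Condition 2 (every backdoor path blocked by {Attendance, SchoolQuality, TestScore}):
  P1: blocked at fork node Attendance ∈ conditioning set.
  P2: blocked at fork node TestScore ∈ conditioning set.
{Attendance, SchoolQuality, TestScore} satisfies the backdoor criterion.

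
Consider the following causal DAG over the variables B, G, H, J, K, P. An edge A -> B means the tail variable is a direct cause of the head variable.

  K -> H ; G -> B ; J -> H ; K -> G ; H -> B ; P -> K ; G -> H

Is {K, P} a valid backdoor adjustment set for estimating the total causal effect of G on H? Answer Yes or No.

Yes

Backdoor paths from G to H (paths whose first edge points into G):
  P1: G <- K -> H
Condition 1 (no descendant of G in the set): holds — descendants of G are {B, H}; none are in {K, P}.
Condition 2 (every backdoor path blocked by {K, P}):
  P1: blocked at fork node K ∈ conditioning set.
{K, P} satisfies the backdoor criterion.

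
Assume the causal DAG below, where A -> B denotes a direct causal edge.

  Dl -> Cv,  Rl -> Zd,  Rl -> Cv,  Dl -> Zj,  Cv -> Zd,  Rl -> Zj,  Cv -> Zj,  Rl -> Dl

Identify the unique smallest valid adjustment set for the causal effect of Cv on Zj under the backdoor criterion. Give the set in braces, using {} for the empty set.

{Dl, Rl}

Variables eligible for adjustment (non-descendants of Cv, excluding Cv and Zj): {Dl, Rl}.
Backdoor paths from Cv to Zj:
  P1: Cv <- Rl -> Dl -> Zj
  P2: Cv <- Rl -> Zj
  P3: Cv <- Dl <- Rl -> Zj
  P4: Cv <- Dl -> Zj
The empty set is not sufficient: P1 (Cv <- Rl -> Dl -> Zj) has no collider blocking it and no conditioned non-collider, so it is open.
Try {Dl, Rl}:
  P1: blocked at fork node Rl ∈ conditioning set.
  P2: blocked at fork node Rl ∈ conditioning set.
  P3: blocked at chain node Dl ∈ conditioning set.
  P4: blocked at fork node Dl ∈ conditioning set.
{Dl, Rl} contains no descendant of Cv and blocks every backdoor path.
Every element of {Dl, Rl} is needed (dropping Dl leaves P4 open; dropping Rl leaves P2 open), so no proper subset is valid.
Among all size-2 subsets of the eligible variables, only {Dl, Rl} blocks every backdoor path, so it is the unique smallest valid adjustment set.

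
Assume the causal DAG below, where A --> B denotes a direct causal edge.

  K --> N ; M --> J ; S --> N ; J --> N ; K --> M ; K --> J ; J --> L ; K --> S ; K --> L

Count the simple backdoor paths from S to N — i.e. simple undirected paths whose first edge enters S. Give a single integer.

4

A backdoor path from S to N is any simple undirected path whose first edge points into S (i.e. leaves S via a parent).
Parents of S: {K}.
Enumerating:
  P1: S <- K -> M -> J -> N
  P2: S <- K -> J -> N
  P3: S <- K -> L <- J -> N
  P4: S <- K -> N
That exhausts the simple backdoor paths. Count: 4.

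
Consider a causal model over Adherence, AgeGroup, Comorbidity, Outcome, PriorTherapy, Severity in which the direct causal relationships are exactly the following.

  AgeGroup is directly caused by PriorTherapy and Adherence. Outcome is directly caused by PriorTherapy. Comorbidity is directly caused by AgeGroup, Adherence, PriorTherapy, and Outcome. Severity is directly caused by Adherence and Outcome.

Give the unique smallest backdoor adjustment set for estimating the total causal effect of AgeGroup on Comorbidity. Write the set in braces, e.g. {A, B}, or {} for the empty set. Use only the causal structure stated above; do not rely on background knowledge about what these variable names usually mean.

Variables eligible for adjustment (non-descendants of AgeGroup, excluding AgeGroup and Comorbidity): {Adherence, Outcome, PriorTherapy, Severity}.
Backdoor paths from AgeGroup to Comorbidity:
  P1: AgeGroup <- PriorTherapy -> Outcome -> Severity <- Adherence -> Comorbidity
  P2: AgeGroup <- PriorTherapy -> Outcome -> Comorbidity
  P3: AgeGroup <- PriorTherapy -> Comorbidity
  P4: AgeGroup <- Adherence -> Severity <- Outcome <- PriorTherapy -> Comorbidity
  P5: AgeGroup <- Adherence -> Severity <- Outcome -> Comorbidity
  P6: AgeGroup <- Adherence -> Comorbidity
The empty set is not sufficient: P2 (AgeGroup <- PriorTherapy -> Outcome -> Comorbidity) has no collider blocking it and no conditioned non-collider, so it is open.
Try {Adherence, PriorTherapy}:
  P1: blocked at fork node PriorTherapy ∈ conditioning set.
  P2: blocked at fork node PriorTherapy ∈ conditioning set.
  P3: blocked at fork node PriorTherapy ∈ conditioning set.
  P4: blocked at fork node Adherence ∈ conditioning set.
  P5: blocked at fork node Adherence ∈ conditioning set.
  P6: blocked at fork node Adherence ∈ conditioning set.
{Adherence, PriorTherapy} contains no descendant of AgeGroup and blocks every backdoor path.
Every element of {Adherence, PriorTherapy} is needed (dropping Adherence leaves P6 open; dropping PriorTherapy leaves P2 open), so no proper subset is valid.
Among all size-2 subsets of the eligible variables, only {Adherence, PriorTherapy} blocks every backdoor path, so it is the unique smallest valid adjustment set.

{Adherence, PriorTherapy}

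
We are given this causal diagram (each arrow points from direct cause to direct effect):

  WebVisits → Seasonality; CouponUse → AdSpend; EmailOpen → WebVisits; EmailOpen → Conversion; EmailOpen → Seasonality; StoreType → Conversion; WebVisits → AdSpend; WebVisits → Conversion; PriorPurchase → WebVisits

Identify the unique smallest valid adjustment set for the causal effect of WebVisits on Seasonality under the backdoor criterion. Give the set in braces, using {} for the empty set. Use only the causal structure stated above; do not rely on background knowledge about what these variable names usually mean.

Variables eligible for adjustment (non-descendants of WebVisits, excluding WebVisits and Seasonality): {CouponUse, EmailOpen, PriorPurchase, StoreType}.
Backdoor paths from WebVisits to Seasonality:
  P1: WebVisits <- EmailOpen -> Seasonality
The empty set is not sufficient: P1 (WebVisits <- EmailOpen -> Seasonality) has no collider blocking it and no conditioned non-collider, so it is open.
Try {EmailOpen}:
  P1: blocked at fork node EmailOpen ∈ conditioning set.
{EmailOpen} contains no descendant of WebVisits and blocks every backdoor path.
No other singleton works — e.g. {StoreType} leaves P1 open — so {EmailOpen} is the unique smallest valid adjustment set.

{EmailOpen}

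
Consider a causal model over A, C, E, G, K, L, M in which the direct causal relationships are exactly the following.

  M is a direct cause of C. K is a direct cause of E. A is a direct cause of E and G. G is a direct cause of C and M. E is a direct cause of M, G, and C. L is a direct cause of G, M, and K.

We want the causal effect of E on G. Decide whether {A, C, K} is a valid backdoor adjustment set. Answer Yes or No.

No

Backdoor paths from E to G (paths whose first edge points into E):
  P1: E <- K <- L -> G
  P2: E <- K <- L -> M <- G
  P3: E <- K <- L -> M -> C <- G
  P4: E <- A -> G
Condition 1 (no descendant of E in the set): FAILS — C is a descendant of E.
Condition 2 (every backdoor path blocked by {A, C, K}):
  P1: blocked at chain node K ∈ conditioning set.
  P2: blocked at chain node K ∈ conditioning set.
  P3: blocked at chain node K ∈ conditioning set.
  P4: blocked at fork node A ∈ conditioning set.
{A, C, K} does not satisfy the backdoor criterion.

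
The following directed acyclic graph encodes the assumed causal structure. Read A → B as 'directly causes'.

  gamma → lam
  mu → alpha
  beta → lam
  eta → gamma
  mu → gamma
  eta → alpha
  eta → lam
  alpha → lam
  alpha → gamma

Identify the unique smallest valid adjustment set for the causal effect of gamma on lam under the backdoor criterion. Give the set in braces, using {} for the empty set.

{alpha, eta}

Variables eligible for adjustment (non-descendants of gamma, excluding gamma and lam): {alpha, beta, eta, mu}.
Backdoor paths from gamma to lam:
  P1: gamma <- eta -> alpha -> lam
  P2: gamma <- eta -> lam
  P3: gamma <- mu -> alpha <- eta -> lam
  P4: gamma <- mu -> alpha -> lam
  P5: gamma <- alpha <- eta -> lam
  P6: gamma <- alpha -> lam
The empty set is not sufficient: P1 (gamma <- eta -> alpha -> lam) has no collider blocking it and no conditioned non-collider, so it is open.
Try {alpha, eta}:
  P1: blocked at fork node eta ∈ conditioning set.
  P2: blocked at fork node eta ∈ conditioning set.
  P3: blocked at fork node eta ∈ conditioning set.
  P4: blocked at chain node alpha ∈ conditioning set.
  P5: blocked at chain node alpha ∈ conditioning set.
  P6: blocked at fork node alpha ∈ conditioning set.
{alpha, eta} contains no descendant of gamma and blocks every backdoor path.
Every element of {alpha, eta} is needed (dropping alpha leaves P4 open; dropping eta leaves P2 open), so no proper subset is valid.
Among all size-2 subsets of the eligible variables, only {alpha, eta} blocks every backdoor path, so it is the unique smallest valid adjustment set.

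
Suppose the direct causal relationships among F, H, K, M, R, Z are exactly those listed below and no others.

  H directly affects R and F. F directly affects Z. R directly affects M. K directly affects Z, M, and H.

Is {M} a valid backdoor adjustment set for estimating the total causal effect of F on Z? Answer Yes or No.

Backdoor paths from F to Z (paths whose first edge points into F):
  P1: F <- H <- K -> Z
  P2: F <- H -> R -> M <- K -> Z
Condition 1 (no descendant of F in the set): holds — descendants of F are {Z}; none are in {M}.
Condition 2 (every backdoor path blocked by {M}):
  P1: open — no interior node is in the conditioning set.
  P2: open — collider(s) M are conditioned on (or have a conditioned descendant) and no non-collider on the path is in the set.
{M} does not satisfy the backdoor criterion.

No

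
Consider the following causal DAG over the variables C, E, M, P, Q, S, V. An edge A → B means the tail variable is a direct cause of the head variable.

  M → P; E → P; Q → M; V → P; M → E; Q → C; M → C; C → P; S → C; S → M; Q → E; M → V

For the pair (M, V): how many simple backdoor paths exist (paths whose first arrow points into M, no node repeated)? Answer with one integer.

A backdoor path from M to V is any simple undirected path whose first edge points into M (i.e. leaves M via a parent).
Parents of M: {Q, S}.
Enumerating:
  P1: M <- Q -> C -> P <- V
  P2: M <- Q -> E -> P <- V
  P3: M <- S -> C <- Q -> E -> P <- V
  P4: M <- S -> C -> P <- V
That exhausts the simple backdoor paths. Count: 4.

4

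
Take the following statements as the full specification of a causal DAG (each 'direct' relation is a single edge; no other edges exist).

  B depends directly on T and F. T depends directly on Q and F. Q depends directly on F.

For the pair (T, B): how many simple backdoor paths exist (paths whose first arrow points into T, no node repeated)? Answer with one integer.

2

A backdoor path from T to B is any simple undirected path whose first edge points into T (i.e. leaves T via a parent).
Parents of T: {F, Q}.
Enumerating:
  P1: T <- F -> B
  P2: T <- Q <- F -> B
That exhausts the simple backdoor paths. Count: 2.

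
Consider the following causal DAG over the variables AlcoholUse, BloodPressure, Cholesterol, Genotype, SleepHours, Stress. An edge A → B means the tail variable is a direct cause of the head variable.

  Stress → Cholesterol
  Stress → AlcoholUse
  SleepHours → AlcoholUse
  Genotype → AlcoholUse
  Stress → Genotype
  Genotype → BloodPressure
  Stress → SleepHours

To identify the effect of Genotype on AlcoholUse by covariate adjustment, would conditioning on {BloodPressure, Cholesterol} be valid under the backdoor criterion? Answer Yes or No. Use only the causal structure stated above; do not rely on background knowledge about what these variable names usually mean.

No

Backdoor paths from Genotype to AlcoholUse (paths whose first edge points into Genotype):
  P1: Genotype <- Stress -> SleepHours -> AlcoholUse
  P2: Genotype <- Stress -> AlcoholUse
Condition 1 (no descendant of Genotype in the set): FAILS — BloodPressure is a descendant of Genotype.
Condition 2 (every backdoor path blocked by {BloodPressure, Cholesterol}):
  P1: open — no interior node is in the conditioning set.
  P2: open — no interior node is in the conditioning set.
{BloodPressure, Cholesterol} does not satisfy the backdoor criterion.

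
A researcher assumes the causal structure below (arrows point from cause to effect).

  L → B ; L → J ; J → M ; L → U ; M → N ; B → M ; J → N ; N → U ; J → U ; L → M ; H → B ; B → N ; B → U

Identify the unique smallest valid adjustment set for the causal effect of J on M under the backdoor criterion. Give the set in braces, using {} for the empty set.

{L}

Variables eligible for adjustment (non-descendants of J, excluding J and M): {B, H, L}.
Backdoor paths from J to M:
  P1: J <- L -> B -> M
  P2: J <- L -> B -> N <- M
  P3: J <- L -> B -> U <- N <- M
  P4: J <- L -> M
  P5: J <- L -> U <- B -> M
  P6: J <- L -> U <- B -> N <- M
  P7: J <- L -> U <- N <- B -> M
  P8: J <- L -> U <- N <- M
The empty set is not sufficient: P1 (J <- L -> B -> M) has no collider blocking it and no conditioned non-collider, so it is open.
Try {L}:
  P1: blocked at fork node L ∈ conditioning set.
  P2: blocked at fork node L ∈ conditioning set.
  P3: blocked at fork node L ∈ conditioning set.
  P4: blocked at fork node L ∈ conditioning set.
  P5: blocked at fork node L ∈ conditioning set.
  P6: blocked at fork node L ∈ conditioning set.
  P7: blocked at fork node L ∈ conditioning set.
  P8: blocked at fork node L ∈ conditioning set.
{L} contains no descendant of J and blocks every backdoor path.
No other singleton works — e.g. {H} leaves P1 open — so {L} is the unique smallest valid adjustment set.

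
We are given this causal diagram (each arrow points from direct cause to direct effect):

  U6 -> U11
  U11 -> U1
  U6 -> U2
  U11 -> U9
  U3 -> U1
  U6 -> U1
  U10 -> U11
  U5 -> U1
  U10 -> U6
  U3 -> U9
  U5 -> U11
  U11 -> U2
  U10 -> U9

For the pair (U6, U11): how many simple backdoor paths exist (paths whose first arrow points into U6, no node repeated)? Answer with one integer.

A backdoor path from U6 to U11 is any simple undirected path whose first edge points into U6 (i.e. leaves U6 via a parent).
Parents of U6: {U10}.
Enumerating:
  P1: U6 <- U10 -> U11
  P2: U6 <- U10 -> U9 <- U3 -> U1 <- U5 -> U11
  P3: U6 <- U10 -> U9 <- U3 -> U1 <- U11
  P4: U6 <- U10 -> U9 <- U11
That exhausts the simple backdoor paths. Count: 4.

4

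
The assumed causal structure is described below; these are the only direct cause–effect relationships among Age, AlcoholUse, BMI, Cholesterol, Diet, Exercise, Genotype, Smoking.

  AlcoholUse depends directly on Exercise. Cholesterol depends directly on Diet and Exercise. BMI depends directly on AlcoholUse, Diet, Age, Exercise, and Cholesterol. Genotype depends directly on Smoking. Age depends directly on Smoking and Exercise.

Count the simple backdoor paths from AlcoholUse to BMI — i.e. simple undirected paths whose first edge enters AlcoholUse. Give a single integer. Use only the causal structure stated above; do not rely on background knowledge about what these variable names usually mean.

A backdoor path from AlcoholUse to BMI is any simple undirected path whose first edge points into AlcoholUse (i.e. leaves AlcoholUse via a parent).
Parents of AlcoholUse: {Exercise}.
Enumerating:
  P1: AlcoholUse <- Exercise -> Cholesterol <- Diet -> BMI
  P2: AlcoholUse <- Exercise -> Cholesterol -> BMI
  P3: AlcoholUse <- Exercise -> Age -> BMI
  P4: AlcoholUse <- Exercise -> BMI
That exhausts the simple backdoor paths. Count: 4.

4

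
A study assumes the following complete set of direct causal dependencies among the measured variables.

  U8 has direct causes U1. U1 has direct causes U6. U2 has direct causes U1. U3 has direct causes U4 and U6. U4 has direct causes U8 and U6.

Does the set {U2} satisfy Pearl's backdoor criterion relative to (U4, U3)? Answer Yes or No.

Backdoor paths from U4 to U3 (paths whose first edge points into U4):
  P1: U4 <- U6 -> U3
  P2: U4 <- U8 <- U1 <- U6 -> U3
Condition 1 (no descendant of U4 in the set): holds — descendants of U4 are {U3}; none are in {U2}.
Condition 2 (every backdoor path blocked by {U2}):
  P1: open — no interior node is in the conditioning set.
  P2: open — no interior node is in the conditioning set.
{U2} does not satisfy the backdoor criterion.

No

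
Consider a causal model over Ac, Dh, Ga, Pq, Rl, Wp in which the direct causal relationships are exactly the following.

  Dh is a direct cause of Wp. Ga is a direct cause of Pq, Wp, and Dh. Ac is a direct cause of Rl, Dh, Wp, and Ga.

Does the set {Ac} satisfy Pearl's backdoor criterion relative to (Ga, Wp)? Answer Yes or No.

Backdoor paths from Ga to Wp (paths whose first edge points into Ga):
  P1: Ga <- Ac -> Dh -> Wp
  P2: Ga <- Ac -> Wp
Condition 1 (no descendant of Ga in the set): holds — descendants of Ga are {Dh, Pq, Wp}; none are in {Ac}.
Condition 2 (every backdoor path blocked by {Ac}):
  P1: blocked at fork node Ac ∈ conditioning set.
  P2: blocked at fork node Ac ∈ conditioning set.
{Ac} satisfies the backdoor criterion.

Yes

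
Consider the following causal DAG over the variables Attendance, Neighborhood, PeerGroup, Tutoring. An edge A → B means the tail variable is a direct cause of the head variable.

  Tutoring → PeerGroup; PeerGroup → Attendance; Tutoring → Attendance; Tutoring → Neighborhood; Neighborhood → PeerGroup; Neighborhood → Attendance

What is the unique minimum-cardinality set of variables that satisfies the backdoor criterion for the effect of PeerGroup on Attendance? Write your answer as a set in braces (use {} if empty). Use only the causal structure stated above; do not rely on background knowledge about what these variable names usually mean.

Variables eligible for adjustment (non-descendants of PeerGroup, excluding PeerGroup and Attendance): {Neighborhood, Tutoring}.
Backdoor paths from PeerGroup to Attendance:
  P1: PeerGroup <- Tutoring -> Neighborhood -> Attendance
  P2: PeerGroup <- Tutoring -> Attendance
  P3: PeerGroup <- Neighborhood <- Tutoring -> Attendance
  P4: PeerGroup <- Neighborhood -> Attendance
The empty set is not sufficient: P1 (PeerGroup <- Tutoring -> Neighborhood -> Attendance) has no collider blocking it and no conditioned non-collider, so it is open.
Try {Neighborhood, Tutoring}:
  P1: blocked at fork node Tutoring ∈ conditioning set.
  P2: blocked at fork node Tutoring ∈ conditioning set.
  P3: blocked at chain node Neighborhood ∈ conditioning set.
  P4: blocked at fork node Neighborhood ∈ conditioning set.
{Neighborhood, Tutoring} contains no descendant of PeerGroup and blocks every backdoor path.
Every element of {Neighborhood, Tutoring} is needed (dropping Neighborhood leaves P4 open; dropping Tutoring leaves P2 open), so no proper subset is valid.
Among all size-2 subsets of the eligible variables, only {Neighborhood, Tutoring} blocks every backdoor path, so it is the unique smallest valid adjustment set.

{Neighborhood, Tutoring}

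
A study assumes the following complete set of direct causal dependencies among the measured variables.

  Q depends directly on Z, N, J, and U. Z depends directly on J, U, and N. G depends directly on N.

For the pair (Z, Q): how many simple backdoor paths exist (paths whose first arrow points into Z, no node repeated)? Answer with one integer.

3

A backdoor path from Z to Q is any simple undirected path whose first edge points into Z (i.e. leaves Z via a parent).
Parents of Z: {J, N, U}.
Enumerating:
  P1: Z <- J -> Q
  P2: Z <- N -> Q
  P3: Z <- U -> Q
That exhausts the simple backdoor paths. Count: 3.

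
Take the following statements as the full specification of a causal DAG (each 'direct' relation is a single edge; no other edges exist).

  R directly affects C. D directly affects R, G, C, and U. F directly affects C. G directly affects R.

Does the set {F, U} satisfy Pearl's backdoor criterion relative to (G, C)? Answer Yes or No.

Backdoor paths from G to C (paths whose first edge points into G):
  P1: G <- D -> R -> C
  P2: G <- D -> C
Condition 1 (no descendant of G in the set): holds — descendants of G are {C, R}; none are in {F, U}.
Condition 2 (every backdoor path blocked by {F, U}):
  P1: open — no interior node is in the conditioning set.
  P2: open — no interior node is in the conditioning set.
{F, U} does not satisfy the backdoor criterion.

No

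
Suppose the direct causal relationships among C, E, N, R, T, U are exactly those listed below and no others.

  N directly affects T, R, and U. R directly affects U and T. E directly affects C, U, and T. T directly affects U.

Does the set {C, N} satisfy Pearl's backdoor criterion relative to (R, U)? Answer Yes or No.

Backdoor paths from R to U (paths whose first edge points into R):
  P1: R <- N -> T <- E -> U
  P2: R <- N -> T -> U
  P3: R <- N -> U
Condition 1 (no descendant of R in the set): holds — descendants of R are {T, U}; none are in {C, N}.
Condition 2 (every backdoor path blocked by {C, N}):
  P1: blocked at fork node N ∈ conditioning set.
  P2: blocked at fork node N ∈ conditioning set.
  P3: blocked at fork node N ∈ conditioning set.
{C, N} satisfies the backdoor criterion.

Yes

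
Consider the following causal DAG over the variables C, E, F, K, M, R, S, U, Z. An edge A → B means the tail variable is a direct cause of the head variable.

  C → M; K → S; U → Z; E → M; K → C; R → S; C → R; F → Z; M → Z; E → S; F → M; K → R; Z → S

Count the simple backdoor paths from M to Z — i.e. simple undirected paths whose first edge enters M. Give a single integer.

A backdoor path from M to Z is any simple undirected path whose first edge points into M (i.e. leaves M via a parent).
Parents of M: {C, E, F}.
Enumerating:
  P1: M <- E -> S <- Z
  P2: M <- F -> Z
  P3: M <- C <- K -> R -> S <- Z
  P4: M <- C <- K -> S <- Z
  P5: M <- C -> R <- K -> S <- Z
  P6: M <- C -> R -> S <- Z
That exhausts the simple backdoor paths. Count: 6.

6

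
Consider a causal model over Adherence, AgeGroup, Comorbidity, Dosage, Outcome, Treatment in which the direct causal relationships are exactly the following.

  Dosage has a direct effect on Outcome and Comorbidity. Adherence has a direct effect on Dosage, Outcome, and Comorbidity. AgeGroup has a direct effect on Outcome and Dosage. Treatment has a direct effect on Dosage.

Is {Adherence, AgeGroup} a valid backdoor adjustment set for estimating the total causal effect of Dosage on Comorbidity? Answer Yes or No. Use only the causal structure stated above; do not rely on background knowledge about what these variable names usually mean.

Backdoor paths from Dosage to Comorbidity (paths whose first edge points into Dosage):
  P1: Dosage <- Adherence -> Comorbidity
  P2: Dosage <- AgeGroup -> Outcome <- Adherence -> Comorbidity
Condition 1 (no descendant of Dosage in the set): holds — descendants of Dosage are {Comorbidity, Outcome}; none are in {Adherence, AgeGroup}.
Condition 2 (every backdoor path blocked by {Adherence, AgeGroup}):
  P1: blocked at fork node Adherence ∈ conditioning set.
  P2: blocked at fork node AgeGroup ∈ conditioning set.
{Adherence, AgeGroup} satisfies the backdoor criterion.

Yes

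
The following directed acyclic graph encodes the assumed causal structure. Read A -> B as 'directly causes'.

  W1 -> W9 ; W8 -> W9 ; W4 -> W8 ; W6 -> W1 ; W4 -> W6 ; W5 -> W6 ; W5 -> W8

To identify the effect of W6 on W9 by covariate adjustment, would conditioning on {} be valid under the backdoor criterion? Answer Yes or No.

No

Backdoor paths from W6 to W9 (paths whose first edge points into W6):
  P1: W6 <- W5 -> W8 -> W9
  P2: W6 <- W4 -> W8 -> W9
Condition 1 (no descendant of W6 in the set): holds — descendants of W6 are {W1, W9}; none are in {}.
Condition 2 (every backdoor path blocked by {}):
  P1: open — no interior node is in the conditioning set.
  P2: open — no interior node is in the conditioning set.
{} does not satisfy the backdoor criterion.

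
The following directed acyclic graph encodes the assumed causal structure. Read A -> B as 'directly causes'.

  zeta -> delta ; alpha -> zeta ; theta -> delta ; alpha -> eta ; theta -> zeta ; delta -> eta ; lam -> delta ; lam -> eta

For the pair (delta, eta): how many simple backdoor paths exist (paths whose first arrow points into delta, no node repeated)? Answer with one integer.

3

A backdoor path from delta to eta is any simple undirected path whose first edge points into delta (i.e. leaves delta via a parent).
Parents of delta: {lam, theta, zeta}.
Enumerating:
  P1: delta <- lam -> eta
  P2: delta <- theta -> zeta <- alpha -> eta
  P3: delta <- zeta <- alpha -> eta
That exhausts the simple backdoor paths. Count: 3.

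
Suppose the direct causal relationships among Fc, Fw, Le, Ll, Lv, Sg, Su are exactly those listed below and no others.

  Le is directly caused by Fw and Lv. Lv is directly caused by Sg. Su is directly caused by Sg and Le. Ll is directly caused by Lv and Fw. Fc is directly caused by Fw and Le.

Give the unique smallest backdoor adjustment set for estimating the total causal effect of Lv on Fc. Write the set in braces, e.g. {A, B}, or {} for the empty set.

Variables eligible for adjustment (non-descendants of Lv, excluding Lv and Fc): {Fw, Sg}.
Backdoor paths from Lv to Fc:
  P1: Lv <- Sg -> Su <- Le <- Fw -> Fc
  P2: Lv <- Sg -> Su <- Le -> Fc
Each backdoor path contains an unconditioned collider, so every path is already blocked with the empty conditioning set:
  P1: blocked at collider Su (neither it nor any descendant is in the conditioning set).
  P2: blocked at collider Su (neither it nor any descendant is in the conditioning set).
The empty set is therefore the unique smallest valid set.

{}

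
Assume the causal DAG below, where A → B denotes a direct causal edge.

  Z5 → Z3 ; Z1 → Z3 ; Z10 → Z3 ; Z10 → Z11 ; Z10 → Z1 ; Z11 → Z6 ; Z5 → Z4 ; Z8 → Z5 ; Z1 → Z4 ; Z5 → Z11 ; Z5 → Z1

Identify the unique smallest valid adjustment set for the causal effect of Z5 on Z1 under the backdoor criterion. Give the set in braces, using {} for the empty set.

{}

Variables eligible for adjustment (non-descendants of Z5, excluding Z5 and Z1): {Z10, Z8}.
Backdoor paths from Z5 to Z1:
  (none)
With no backdoor paths the empty set already satisfies the criterion, and it is trivially minimal.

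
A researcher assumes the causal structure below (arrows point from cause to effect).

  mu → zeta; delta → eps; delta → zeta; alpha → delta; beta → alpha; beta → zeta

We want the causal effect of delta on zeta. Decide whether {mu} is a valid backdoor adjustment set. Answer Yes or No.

No

Backdoor paths from delta to zeta (paths whose first edge points into delta):
  P1: delta <- alpha <- beta -> zeta
Condition 1 (no descendant of delta in the set): holds — descendants of delta are {eps, zeta}; none are in {mu}.
Condition 2 (every backdoor path blocked by {mu}):
  P1: open — no interior node is in the conditioning set.
{mu} does not satisfy the backdoor criterion.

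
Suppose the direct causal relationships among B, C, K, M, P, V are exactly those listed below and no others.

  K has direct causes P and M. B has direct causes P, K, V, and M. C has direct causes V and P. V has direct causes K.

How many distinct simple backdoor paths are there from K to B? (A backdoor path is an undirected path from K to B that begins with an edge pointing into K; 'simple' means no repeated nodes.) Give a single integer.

A backdoor path from K to B is any simple undirected path whose first edge points into K (i.e. leaves K via a parent).
Parents of K: {M, P}.
Enumerating:
  P1: K <- P -> B
  P2: K <- P -> C <- V -> B
  P3: K <- M -> B
That exhausts the simple backdoor paths. Count: 3.

3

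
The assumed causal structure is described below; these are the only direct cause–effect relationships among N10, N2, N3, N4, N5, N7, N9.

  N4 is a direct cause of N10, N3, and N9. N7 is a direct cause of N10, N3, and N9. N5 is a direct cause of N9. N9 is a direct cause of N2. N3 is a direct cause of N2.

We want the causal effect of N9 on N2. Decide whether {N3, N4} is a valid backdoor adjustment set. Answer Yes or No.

Backdoor paths from N9 to N2 (paths whose first edge points into N9):
  P1: N9 <- N4 -> N3 -> N2
  P2: N9 <- N4 -> N10 <- N7 -> N3 -> N2
  P3: N9 <- N7 -> N3 -> N2
  P4: N9 <- N7 -> N10 <- N4 -> N3 -> N2
Condition 1 (no descendant of N9 in the set): holds — descendants of N9 are {N2}; none are in {N3, N4}.
Condition 2 (every backdoor path blocked by {N3, N4}):
  P1: blocked at fork node N4 ∈ conditioning set.
  P2: blocked at fork node N4 ∈ conditioning set.
  P3: blocked at chain node N3 ∈ conditioning set.
  P4: blocked at collider N10 (neither it nor any descendant is in the conditioning set).
{N3, N4} satisfies the backdoor criterion.

Yes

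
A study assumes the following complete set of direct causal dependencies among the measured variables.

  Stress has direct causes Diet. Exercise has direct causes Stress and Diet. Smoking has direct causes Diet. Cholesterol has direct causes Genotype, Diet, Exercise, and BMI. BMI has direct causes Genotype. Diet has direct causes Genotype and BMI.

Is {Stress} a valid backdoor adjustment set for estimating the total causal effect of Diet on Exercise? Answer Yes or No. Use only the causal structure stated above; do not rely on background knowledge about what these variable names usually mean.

No

Backdoor paths from Diet to Exercise (paths whose first edge points into Diet):
  P1: Diet <- Genotype -> BMI -> Cholesterol <- Exercise
  P2: Diet <- Genotype -> Cholesterol <- Exercise
  P3: Diet <- BMI <- Genotype -> Cholesterol <- Exercise
  P4: Diet <- BMI -> Cholesterol <- Exercise
Condition 1 (no descendant of Diet in the set): FAILS — Stress is a descendant of Diet.
Condition 2 (every backdoor path blocked by {Stress}):
  P1: blocked at collider Cholesterol (neither it nor any descendant is in the conditioning set).
  P2: blocked at collider Cholesterol (neither it nor any descendant is in the conditioning set).
  P3: blocked at collider Cholesterol (neither it nor any descendant is in the conditioning set).
  P4: blocked at collider Cholesterol (neither it nor any descendant is in the conditioning set).
{Stress} does not satisfy the backdoor criterion.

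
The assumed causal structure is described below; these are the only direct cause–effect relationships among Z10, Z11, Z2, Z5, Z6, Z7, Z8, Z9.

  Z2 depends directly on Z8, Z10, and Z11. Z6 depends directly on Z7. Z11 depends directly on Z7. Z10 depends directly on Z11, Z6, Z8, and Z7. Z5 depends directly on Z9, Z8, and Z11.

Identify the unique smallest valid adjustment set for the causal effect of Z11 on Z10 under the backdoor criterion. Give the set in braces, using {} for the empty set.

Variables eligible for adjustment (non-descendants of Z11, excluding Z11 and Z10): {Z6, Z7, Z8, Z9}.
Backdoor paths from Z11 to Z10:
  P1: Z11 <- Z7 -> Z6 -> Z10
  P2: Z11 <- Z7 -> Z10
The empty set is not sufficient: P1 (Z11 <- Z7 -> Z6 -> Z10) has no collider blocking it and no conditioned non-collider, so it is open.
Try {Z7}:
  P1: blocked at fork node Z7 ∈ conditioning set.
  P2: blocked at fork node Z7 ∈ conditioning set.
{Z7} contains no descendant of Z11 and blocks every backdoor path.
No other singleton works — e.g. {Z8} leaves P1 open — so {Z7} is the unique smallest valid adjustment set.

{Z7}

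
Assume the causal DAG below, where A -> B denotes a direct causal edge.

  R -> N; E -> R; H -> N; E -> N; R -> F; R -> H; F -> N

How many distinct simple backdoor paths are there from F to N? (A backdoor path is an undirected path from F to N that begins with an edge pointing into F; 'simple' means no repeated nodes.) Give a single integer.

A backdoor path from F to N is any simple undirected path whose first edge points into F (i.e. leaves F via a parent).
Parents of F: {R}.
Enumerating:
  P1: F <- R <- E -> N
  P2: F <- R -> H -> N
  P3: F <- R -> N
That exhausts the simple backdoor paths. Count: 3.

3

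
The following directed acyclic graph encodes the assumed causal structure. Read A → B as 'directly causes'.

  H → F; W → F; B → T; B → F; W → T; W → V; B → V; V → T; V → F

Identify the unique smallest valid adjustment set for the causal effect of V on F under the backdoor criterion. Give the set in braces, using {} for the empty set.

Variables eligible for adjustment (non-descendants of V, excluding V and F): {B, H, W}.
Backdoor paths from V to F:
  P1: V <- W -> T <- B -> F
  P2: V <- W -> F
  P3: V <- B -> T <- W -> F
  P4: V <- B -> F
The empty set is not sufficient: P2 (V <- W -> F) has no collider blocking it and no conditioned non-collider, so it is open.
Try {B, W}:
  P1: blocked at fork node W ∈ conditioning set.
  P2: blocked at fork node W ∈ conditioning set.
  P3: blocked at fork node B ∈ conditioning set.
  P4: blocked at fork node B ∈ conditioning set.
{B, W} contains no descendant of V and blocks every backdoor path.
Every element of {B, W} is needed (dropping B leaves P4 open; dropping W leaves P2 open), so no proper subset is valid.
Among all size-2 subsets of the eligible variables, only {B, W} blocks every backdoor path, so it is the unique smallest valid adjustment set.

{B, W}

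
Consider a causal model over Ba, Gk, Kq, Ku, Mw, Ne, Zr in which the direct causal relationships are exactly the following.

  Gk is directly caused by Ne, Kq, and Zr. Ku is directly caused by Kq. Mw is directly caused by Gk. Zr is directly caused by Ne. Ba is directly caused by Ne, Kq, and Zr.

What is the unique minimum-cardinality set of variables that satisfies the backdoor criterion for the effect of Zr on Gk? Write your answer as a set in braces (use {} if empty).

{Ne}

Variables eligible for adjustment (non-descendants of Zr, excluding Zr and Gk): {Kq, Ku, Ne}.
Backdoor paths from Zr to Gk:
  P1: Zr <- Ne -> Ba <- Kq -> Gk
  P2: Zr <- Ne -> Gk
The empty set is not sufficient: P2 (Zr <- Ne -> Gk) has no collider blocking it and no conditioned non-collider, so it is open.
Try {Ne}:
  P1: blocked at fork node Ne ∈ conditioning set.
  P2: blocked at fork node Ne ∈ conditioning set.
{Ne} contains no descendant of Zr and blocks every backdoor path.
No other singleton works — e.g. {Kq} leaves P2 open — so {Ne} is the unique smallest valid adjustment set.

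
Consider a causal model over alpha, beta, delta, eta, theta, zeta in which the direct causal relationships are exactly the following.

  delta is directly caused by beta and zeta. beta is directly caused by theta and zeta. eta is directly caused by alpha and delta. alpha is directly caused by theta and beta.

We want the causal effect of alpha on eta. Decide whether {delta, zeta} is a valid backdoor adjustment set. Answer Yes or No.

Backdoor paths from alpha to eta (paths whose first edge points into alpha):
  P1: alpha <- theta -> beta <- zeta -> delta -> eta
  P2: alpha <- theta -> beta -> delta -> eta
  P3: alpha <- beta <- zeta -> delta -> eta
  P4: alpha <- beta -> delta -> eta
Condition 1 (no descendant of alpha in the set): holds — descendants of alpha are {eta}; none are in {delta, zeta}.
Condition 2 (every backdoor path blocked by {delta, zeta}):
  P1: blocked at fork node zeta ∈ conditioning set.
  P2: blocked at chain node delta ∈ conditioning set.
  P3: blocked at fork node zeta ∈ conditioning set.
  P4: blocked at chain node delta ∈ conditioning set.
{delta, zeta} satisfies the backdoor criterion.

Yes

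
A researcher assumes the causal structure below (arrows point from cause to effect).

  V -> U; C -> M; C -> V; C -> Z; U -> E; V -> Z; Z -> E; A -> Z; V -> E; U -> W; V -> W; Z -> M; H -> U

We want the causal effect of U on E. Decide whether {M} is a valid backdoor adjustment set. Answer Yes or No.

Backdoor paths from U to E (paths whose first edge points into U):
  P1: U <- V <- C -> Z -> E
  P2: U <- V <- C -> M <- Z -> E
  P3: U <- V -> Z -> E
  P4: U <- V -> E
Condition 1 (no descendant of U in the set): holds — descendants of U are {E, W}; none are in {M}.
Condition 2 (every backdoor path blocked by {M}):
  P1: open — no interior node is in the conditioning set.
  P2: open — collider(s) M are conditioned on (or have a conditioned descendant) and no non-collider on the path is in the set.
  P3: open — no interior node is in the conditioning set.
  P4: open — no interior node is in the conditioning set.
{M} does not satisfy the backdoor criterion.

No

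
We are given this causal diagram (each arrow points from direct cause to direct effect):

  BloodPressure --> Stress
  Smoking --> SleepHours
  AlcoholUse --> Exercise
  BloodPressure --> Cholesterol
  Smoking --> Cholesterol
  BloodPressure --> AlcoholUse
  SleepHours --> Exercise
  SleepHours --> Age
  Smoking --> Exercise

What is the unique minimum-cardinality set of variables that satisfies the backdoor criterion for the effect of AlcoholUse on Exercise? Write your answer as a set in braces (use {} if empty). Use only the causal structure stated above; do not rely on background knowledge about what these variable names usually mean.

Variables eligible for adjustment (non-descendants of AlcoholUse, excluding AlcoholUse and Exercise): {Age, BloodPressure, Cholesterol, SleepHours, Smoking, Stress}.
Backdoor paths from AlcoholUse to Exercise:
  P1: AlcoholUse <- BloodPressure -> Cholesterol <- Smoking -> SleepHours -> Exercise
  P2: AlcoholUse <- BloodPressure -> Cholesterol <- Smoking -> Exercise
Each backdoor path contains an unconditioned collider, so every path is already blocked with the empty conditioning set:
  P1: blocked at collider Cholesterol (neither it nor any descendant is in the conditioning set).
  P2: blocked at collider Cholesterol (neither it nor any descendant is in the conditioning set).
The empty set is therefore the unique smallest valid set.

{}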